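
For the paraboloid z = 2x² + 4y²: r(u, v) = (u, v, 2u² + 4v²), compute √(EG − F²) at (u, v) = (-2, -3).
√(EG − F²)|_{(-2, -3)} = sqrt(641)

E = 16*u^2 + 1, F = 32*u*v, G = 64*v^2 + 1; EG − F² = 16*u^2 + 64*v^2 + 1; √(EG − F²) = sqrt(16*u^2 + 64*v^2 + 1). At the given point: sqrt(641).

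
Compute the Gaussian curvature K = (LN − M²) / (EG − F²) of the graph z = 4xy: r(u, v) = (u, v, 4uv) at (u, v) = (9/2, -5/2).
K = -16/180625

Coefficients of the first fundamental form: E = 16*v^2 + 1, F = 16*u*v, G = 16*u^2 + 1.
Coefficients of the second fundamental form: L = 0, M = 4/sqrt(16*u^2 + 16*v^2 + 1), N = 0.
Assemble K = (LN − M²)/(EG − F²) = -16/(256*u^4 + 512*u^2*v^2 + 32*u^2 + 256*v^4 + 32*v^2 + 1). At (u, v) = (9/2, -5/2): K = -16/180625.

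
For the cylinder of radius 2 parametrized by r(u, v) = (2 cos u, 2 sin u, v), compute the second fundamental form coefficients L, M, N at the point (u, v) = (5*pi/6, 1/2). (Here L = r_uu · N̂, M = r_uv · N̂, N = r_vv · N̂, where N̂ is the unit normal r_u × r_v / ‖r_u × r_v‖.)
L = -2;  M = 0;  N = 0

Compute the unit normal N̂(u, v) = (cos(u), sin(u), 0), and the second partials r_uu, r_uv, r_vv. Take dot products:
  L(u, v) = r_uu · N̂ = -2,
  M(u, v) = r_uv · N̂ = 0,
  N(u, v) = r_vv · N̂ = 0.
Evaluating at (u, v) = (5*pi/6, 1/2):
  L = -2, M = 0, N = 0.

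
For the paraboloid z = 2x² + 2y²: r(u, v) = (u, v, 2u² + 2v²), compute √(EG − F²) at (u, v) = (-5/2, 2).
√(EG − F²)|_{(-5/2, 2)} = sqrt(165)

E = 16*u^2 + 1, F = 16*u*v, G = 16*v^2 + 1; EG − F² = 16*u^2 + 16*v^2 + 1; √(EG − F²) = sqrt(16*u^2 + 16*v^2 + 1). At the given point: sqrt(165).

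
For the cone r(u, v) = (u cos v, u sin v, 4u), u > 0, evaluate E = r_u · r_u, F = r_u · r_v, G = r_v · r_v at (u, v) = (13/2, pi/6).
E = 17;  F = 0;  G = 169/4

Partials: r_u = (cos(v), sin(v), 4), r_v = (-u*sin(v), u*cos(v), 0). As functions of (u, v):
  E = r_u · r_u = 17,
  F = r_u · r_v = 0,
  G = r_v · r_v = u^2.
Evaluating at (u, v) = (13/2, pi/6): E = 17, F = 0, G = 169/4.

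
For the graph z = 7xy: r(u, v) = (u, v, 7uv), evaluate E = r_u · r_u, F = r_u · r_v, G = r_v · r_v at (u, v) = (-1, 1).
E = 50;  F = -49;  G = 50

Partials: r_u = (1, 0, 7*v), r_v = (0, 1, 7*u). As functions of (u, v):
  E = r_u · r_u = 49*v^2 + 1,
  F = r_u · r_v = 49*u*v,
  G = r_v · r_v = 49*u^2 + 1.
Evaluating at (u, v) = (-1, 1): E = 50, F = -49, G = 50.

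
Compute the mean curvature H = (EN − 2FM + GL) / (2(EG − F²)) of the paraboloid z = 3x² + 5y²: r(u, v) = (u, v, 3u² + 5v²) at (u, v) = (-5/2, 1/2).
H = 1208*sqrt(251)/63001

With E = 36*u^2 + 1, F = 60*u*v, G = 100*v^2 + 1, L = 6/sqrt(36*u^2 + 100*v^2 + 1), M = 0, N = 10/sqrt(36*u^2 + 100*v^2 + 1), assemble
  H = (EN − 2FM + GL) / (2(EG − F²)) = 4*(45*u^2 + 75*v^2 + 2)/(36*u^2 + 100*v^2 + 1)^(3/2).
At (u, v) = (-5/2, 1/2): H = 1208*sqrt(251)/63001.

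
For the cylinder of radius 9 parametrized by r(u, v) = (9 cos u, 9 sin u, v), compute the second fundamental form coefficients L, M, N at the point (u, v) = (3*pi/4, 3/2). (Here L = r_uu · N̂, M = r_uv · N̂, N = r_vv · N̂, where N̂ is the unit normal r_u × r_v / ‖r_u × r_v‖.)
L = -9;  M = 0;  N = 0

Compute the unit normal N̂(u, v) = (cos(u), sin(u), 0), and the second partials r_uu, r_uv, r_vv. Take dot products:
  L(u, v) = r_uu · N̂ = -9,
  M(u, v) = r_uv · N̂ = 0,
  N(u, v) = r_vv · N̂ = 0.
Evaluating at (u, v) = (3*pi/4, 3/2):
  L = -9, M = 0, N = 0.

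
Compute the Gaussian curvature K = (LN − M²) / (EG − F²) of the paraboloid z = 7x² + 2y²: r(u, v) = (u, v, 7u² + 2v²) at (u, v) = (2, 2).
K = 56/720801

Coefficients of the first fundamental form: E = 196*u^2 + 1, F = 56*u*v, G = 16*v^2 + 1.
Coefficients of the second fundamental form: L = 14/sqrt(196*u^2 + 16*v^2 + 1), M = 0, N = 4/sqrt(196*u^2 + 16*v^2 + 1).
Assemble K = (LN − M²)/(EG − F²) = 56/(38416*u^4 + 6272*u^2*v^2 + 392*u^2 + 256*v^4 + 32*v^2 + 1). At (u, v) = (2, 2): K = 56/720801.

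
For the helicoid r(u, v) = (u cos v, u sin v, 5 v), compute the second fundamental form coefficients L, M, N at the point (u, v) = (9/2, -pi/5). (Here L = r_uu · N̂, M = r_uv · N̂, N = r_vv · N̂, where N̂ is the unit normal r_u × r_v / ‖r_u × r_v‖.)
L = 0;  M = -10*sqrt(181)/181;  N = 0

Compute the unit normal N̂(u, v) = (5*sin(v)/sqrt(u^2 + 25), -5*cos(v)/sqrt(u^2 + 25), u/sqrt(u^2 + 25)), and the second partials r_uu, r_uv, r_vv. Take dot products:
  L(u, v) = r_uu · N̂ = 0,
  M(u, v) = r_uv · N̂ = -5/sqrt(u^2 + 25),
  N(u, v) = r_vv · N̂ = 0.
Evaluating at (u, v) = (9/2, -pi/5):
  L = 0, M = -10*sqrt(181)/181, N = 0.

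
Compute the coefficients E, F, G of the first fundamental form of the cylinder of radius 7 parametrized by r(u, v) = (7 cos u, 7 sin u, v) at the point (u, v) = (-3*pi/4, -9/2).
E = 49;  F = 0;  G = 1

Partials: r_u = (-7*sin(u), 7*cos(u), 0), r_v = (0, 0, 1). As functions of (u, v):
  E = r_u · r_u = 49,
  F = r_u · r_v = 0,
  G = r_v · r_v = 1.
Evaluating at (u, v) = (-3*pi/4, -9/2): E = 49, F = 0, G = 1.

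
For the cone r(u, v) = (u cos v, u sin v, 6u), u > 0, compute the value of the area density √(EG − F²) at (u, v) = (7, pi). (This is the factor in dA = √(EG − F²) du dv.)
√(EG − F²)|_{(7, pi)} = 7*sqrt(37)

E = 37, F = 0, G = u^2, so EG − F² = 37*u^2. Taking the positive square root: √(EG − F²) = sqrt(37)*Abs(u). At (u, v) = (7, pi): 7*sqrt(37).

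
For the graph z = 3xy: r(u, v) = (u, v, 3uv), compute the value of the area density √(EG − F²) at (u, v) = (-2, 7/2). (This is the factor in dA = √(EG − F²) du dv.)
√(EG − F²)|_{(-2, 7/2)} = sqrt(589)/2

E = 9*v^2 + 1, F = 9*u*v, G = 9*u^2 + 1, so EG − F² = 9*u^2 + 9*v^2 + 1. Taking the positive square root: √(EG − F²) = sqrt(9*u^2 + 9*v^2 + 1). At (u, v) = (-2, 7/2): sqrt(589)/2.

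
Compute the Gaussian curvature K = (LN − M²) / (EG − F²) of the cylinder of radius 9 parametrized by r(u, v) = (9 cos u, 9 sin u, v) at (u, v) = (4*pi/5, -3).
K = 0

Coefficients of the first fundamental form: E = 81, F = 0, G = 1.
Coefficients of the second fundamental form: L = -9, M = 0, N = 0.
Assemble K = (LN − M²)/(EG − F²) = 0. At (u, v) = (4*pi/5, -3): K = 0.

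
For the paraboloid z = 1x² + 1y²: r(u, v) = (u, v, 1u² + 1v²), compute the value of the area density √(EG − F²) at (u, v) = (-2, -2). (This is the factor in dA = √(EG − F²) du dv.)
√(EG − F²)|_{(-2, -2)} = sqrt(33)

E = 4*u^2 + 1, F = 4*u*v, G = 4*v^2 + 1, so EG − F² = 4*u^2 + 4*v^2 + 1. Taking the positive square root: √(EG − F²) = sqrt(4*u^2 + 4*v^2 + 1). At (u, v) = (-2, -2): sqrt(33).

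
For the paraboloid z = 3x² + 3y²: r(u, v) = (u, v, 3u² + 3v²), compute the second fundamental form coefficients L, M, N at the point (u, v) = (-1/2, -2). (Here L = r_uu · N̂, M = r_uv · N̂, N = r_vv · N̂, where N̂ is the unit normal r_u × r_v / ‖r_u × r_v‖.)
L = 3*sqrt(154)/77;  M = 0;  N = 3*sqrt(154)/77

Compute the unit normal N̂(u, v) = (-6*u/sqrt(36*u^2 + 36*v^2 + 1), -6*v/sqrt(36*u^2 + 36*v^2 + 1), 1/sqrt(36*u^2 + 36*v^2 + 1)), and the second partials r_uu, r_uv, r_vv. Take dot products:
  L(u, v) = r_uu · N̂ = 6/sqrt(36*u^2 + 36*v^2 + 1),
  M(u, v) = r_uv · N̂ = 0,
  N(u, v) = r_vv · N̂ = 6/sqrt(36*u^2 + 36*v^2 + 1).
Evaluating at (u, v) = (-1/2, -2):
  L = 3*sqrt(154)/77, M = 0, N = 3*sqrt(154)/77.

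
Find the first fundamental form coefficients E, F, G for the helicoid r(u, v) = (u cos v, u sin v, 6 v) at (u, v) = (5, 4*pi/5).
E = 1;  F = 0;  G = 61

Partials: r_u = (cos(v), sin(v), 0), r_v = (-u*sin(v), u*cos(v), 6). As functions of (u, v):
  E = r_u · r_u = 1,
  F = r_u · r_v = 0,
  G = r_v · r_v = u^2 + 36.
Evaluating at (u, v) = (5, 4*pi/5): E = 1, F = 0, G = 61.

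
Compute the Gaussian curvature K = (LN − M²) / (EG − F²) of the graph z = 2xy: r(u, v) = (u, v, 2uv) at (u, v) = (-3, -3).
K = -4/5329

Coefficients of the first fundamental form: E = 4*v^2 + 1, F = 4*u*v, G = 4*u^2 + 1.
Coefficients of the second fundamental form: L = 0, M = 2/sqrt(4*u^2 + 4*v^2 + 1), N = 0.
Assemble K = (LN − M²)/(EG − F²) = -4/(16*u^4 + 32*u^2*v^2 + 8*u^2 + 16*v^4 + 8*v^2 + 1). At (u, v) = (-3, -3): K = -4/5329.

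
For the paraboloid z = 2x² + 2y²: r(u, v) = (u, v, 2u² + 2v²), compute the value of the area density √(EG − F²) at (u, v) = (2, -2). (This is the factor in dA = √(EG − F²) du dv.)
√(EG − F²)|_{(2, -2)} = sqrt(129)

E = 16*u^2 + 1, F = 16*u*v, G = 16*v^2 + 1, so EG − F² = 16*u^2 + 16*v^2 + 1. Taking the positive square root: √(EG − F²) = sqrt(16*u^2 + 16*v^2 + 1). At (u, v) = (2, -2): sqrt(129).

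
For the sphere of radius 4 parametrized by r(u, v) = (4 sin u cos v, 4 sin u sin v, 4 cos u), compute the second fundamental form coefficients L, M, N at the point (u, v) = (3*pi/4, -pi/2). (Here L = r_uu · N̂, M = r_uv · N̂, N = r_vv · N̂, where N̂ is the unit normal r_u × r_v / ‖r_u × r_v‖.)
L = -4;  M = 0;  N = -2

Compute the unit normal N̂(u, v) = (sin(u)^2*cos(v)/Abs(sin(u)), sin(u)^2*sin(v)/Abs(sin(u)), sin(2*u)/(2*Abs(sin(u)))), and the second partials r_uu, r_uv, r_vv. Take dot products:
  L(u, v) = r_uu · N̂ = -4*sin(u)/Abs(sin(u)),
  M(u, v) = r_uv · N̂ = 0,
  N(u, v) = r_vv · N̂ = -4*sin(u)^3/Abs(sin(u)).
Evaluating at (u, v) = (3*pi/4, -pi/2):
  L = -4, M = 0, N = -2.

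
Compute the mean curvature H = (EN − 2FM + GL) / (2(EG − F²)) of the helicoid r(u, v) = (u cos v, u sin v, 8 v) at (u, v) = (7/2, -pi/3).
H = 0

With E = 1, F = 0, G = u^2 + 64, L = 0, M = -8/sqrt(u^2 + 64), N = 0, assemble
  H = (EN − 2FM + GL) / (2(EG − F²)) = 0.
At (u, v) = (7/2, -pi/3): H = 0.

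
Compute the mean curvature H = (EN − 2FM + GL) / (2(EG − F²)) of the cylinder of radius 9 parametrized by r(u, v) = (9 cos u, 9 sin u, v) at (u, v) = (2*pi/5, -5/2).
H = -1/18

With E = 81, F = 0, G = 1, L = -9, M = 0, N = 0, assemble
  H = (EN − 2FM + GL) / (2(EG − F²)) = -1/18.
At (u, v) = (2*pi/5, -5/2): H = -1/18.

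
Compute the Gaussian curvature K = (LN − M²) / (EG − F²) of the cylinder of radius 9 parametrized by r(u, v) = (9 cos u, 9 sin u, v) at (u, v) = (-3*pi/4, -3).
K = 0

Coefficients of the first fundamental form: E = 81, F = 0, G = 1.
Coefficients of the second fundamental form: L = -9, M = 0, N = 0.
Assemble K = (LN − M²)/(EG − F²) = 0. At (u, v) = (-3*pi/4, -3): K = 0.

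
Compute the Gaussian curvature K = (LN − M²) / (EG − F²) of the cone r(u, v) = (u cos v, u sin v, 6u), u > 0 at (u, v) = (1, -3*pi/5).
K = 0

Coefficients of the first fundamental form: E = 37, F = 0, G = u^2.
Coefficients of the second fundamental form: L = 0, M = 0, N = 6*sqrt(37)*u^2/(37*Abs(u)).
Assemble K = (LN − M²)/(EG − F²) = 0. At (u, v) = (1, -3*pi/5): K = 0.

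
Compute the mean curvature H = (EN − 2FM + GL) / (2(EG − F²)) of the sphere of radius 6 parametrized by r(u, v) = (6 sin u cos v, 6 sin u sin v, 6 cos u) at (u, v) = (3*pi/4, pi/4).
H = -1/6

With E = 36, F = 0, G = 36*sin(u)^2, L = -6*sin(u)/Abs(sin(u)), M = 0, N = -6*sin(u)^3/Abs(sin(u)), assemble
  H = (EN − 2FM + GL) / (2(EG − F²)) = -sin(u)/(6*Abs(sin(u))).
At (u, v) = (3*pi/4, pi/4): H = -1/6.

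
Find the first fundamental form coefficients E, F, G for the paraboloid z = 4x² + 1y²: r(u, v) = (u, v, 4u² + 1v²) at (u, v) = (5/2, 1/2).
E = 401;  F = 20;  G = 2

Partials: r_u = (1, 0, 8*u), r_v = (0, 1, 2*v). As functions of (u, v):
  E = r_u · r_u = 64*u^2 + 1,
  F = r_u · r_v = 16*u*v,
  G = r_v · r_v = 4*v^2 + 1.
Evaluating at (u, v) = (5/2, 1/2): E = 401, F = 20, G = 2.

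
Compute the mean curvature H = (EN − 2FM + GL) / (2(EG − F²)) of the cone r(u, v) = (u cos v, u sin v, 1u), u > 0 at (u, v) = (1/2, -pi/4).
H = sqrt(2)/2

With E = 2, F = 0, G = u^2, L = 0, M = 0, N = sqrt(2)*u^2/(2*Abs(u)), assemble
  H = (EN − 2FM + GL) / (2(EG − F²)) = sqrt(2)/(4*Abs(u)).
At (u, v) = (1/2, -pi/4): H = sqrt(2)/2.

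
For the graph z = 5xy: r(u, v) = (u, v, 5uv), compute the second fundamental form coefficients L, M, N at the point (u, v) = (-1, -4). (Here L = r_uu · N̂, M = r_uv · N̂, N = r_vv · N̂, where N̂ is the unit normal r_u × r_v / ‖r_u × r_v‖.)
L = 0;  M = 5*sqrt(426)/426;  N = 0

Compute the unit normal N̂(u, v) = (-5*v/sqrt(25*u^2 + 25*v^2 + 1), -5*u/sqrt(25*u^2 + 25*v^2 + 1), 1/sqrt(25*u^2 + 25*v^2 + 1)), and the second partials r_uu, r_uv, r_vv. Take dot products:
  L(u, v) = r_uu · N̂ = 0,
  M(u, v) = r_uv · N̂ = 5/sqrt(25*u^2 + 25*v^2 + 1),
  N(u, v) = r_vv · N̂ = 0.
Evaluating at (u, v) = (-1, -4):
  L = 0, M = 5*sqrt(426)/426, N = 0.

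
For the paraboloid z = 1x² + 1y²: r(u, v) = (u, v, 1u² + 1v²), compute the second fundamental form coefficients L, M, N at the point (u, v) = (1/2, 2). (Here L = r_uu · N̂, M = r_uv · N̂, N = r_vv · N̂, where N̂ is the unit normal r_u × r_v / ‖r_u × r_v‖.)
L = sqrt(2)/3;  M = 0;  N = sqrt(2)/3

Compute the unit normal N̂(u, v) = (-2*u/sqrt(4*u^2 + 4*v^2 + 1), -2*v/sqrt(4*u^2 + 4*v^2 + 1), 1/sqrt(4*u^2 + 4*v^2 + 1)), and the second partials r_uu, r_uv, r_vv. Take dot products:
  L(u, v) = r_uu · N̂ = 2/sqrt(4*u^2 + 4*v^2 + 1),
  M(u, v) = r_uv · N̂ = 0,
  N(u, v) = r_vv · N̂ = 2/sqrt(4*u^2 + 4*v^2 + 1).
Evaluating at (u, v) = (1/2, 2):
  L = sqrt(2)/3, M = 0, N = sqrt(2)/3.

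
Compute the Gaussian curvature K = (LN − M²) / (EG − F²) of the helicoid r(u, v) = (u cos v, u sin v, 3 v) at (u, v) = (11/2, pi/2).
K = -144/24649

Coefficients of the first fundamental form: E = 1, F = 0, G = u^2 + 9.
Coefficients of the second fundamental form: L = 0, M = -3/sqrt(u^2 + 9), N = 0.
Assemble K = (LN − M²)/(EG − F²) = -9/(u^2 + 9)^2. At (u, v) = (11/2, pi/2): K = -144/24649.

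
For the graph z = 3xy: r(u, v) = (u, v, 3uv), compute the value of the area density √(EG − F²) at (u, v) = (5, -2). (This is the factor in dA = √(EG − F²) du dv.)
√(EG − F²)|_{(5, -2)} = sqrt(262)

E = 9*v^2 + 1, F = 9*u*v, G = 9*u^2 + 1, so EG − F² = 9*u^2 + 9*v^2 + 1. Taking the positive square root: √(EG − F²) = sqrt(9*u^2 + 9*v^2 + 1). At (u, v) = (5, -2): sqrt(262).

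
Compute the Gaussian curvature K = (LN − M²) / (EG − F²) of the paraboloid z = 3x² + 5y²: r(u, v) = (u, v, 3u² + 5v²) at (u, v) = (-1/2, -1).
K = 3/605

Coefficients of the first fundamental form: E = 36*u^2 + 1, F = 60*u*v, G = 100*v^2 + 1.
Coefficients of the second fundamental form: L = 6/sqrt(36*u^2 + 100*v^2 + 1), M = 0, N = 10/sqrt(36*u^2 + 100*v^2 + 1).
Assemble K = (LN − M²)/(EG − F²) = 60/(1296*u^4 + 7200*u^2*v^2 + 72*u^2 + 10000*v^4 + 200*v^2 + 1). At (u, v) = (-1/2, -1): K = 3/605.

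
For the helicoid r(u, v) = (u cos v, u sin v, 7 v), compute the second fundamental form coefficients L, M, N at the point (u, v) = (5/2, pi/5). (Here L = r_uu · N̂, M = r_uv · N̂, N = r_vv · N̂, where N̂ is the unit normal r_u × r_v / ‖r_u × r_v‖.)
L = 0;  M = -14*sqrt(221)/221;  N = 0

Compute the unit normal N̂(u, v) = (7*sin(v)/sqrt(u^2 + 49), -7*cos(v)/sqrt(u^2 + 49), u/sqrt(u^2 + 49)), and the second partials r_uu, r_uv, r_vv. Take dot products:
  L(u, v) = r_uu · N̂ = 0,
  M(u, v) = r_uv · N̂ = -7/sqrt(u^2 + 49),
  N(u, v) = r_vv · N̂ = 0.
Evaluating at (u, v) = (5/2, pi/5):
  L = 0, M = -14*sqrt(221)/221, N = 0.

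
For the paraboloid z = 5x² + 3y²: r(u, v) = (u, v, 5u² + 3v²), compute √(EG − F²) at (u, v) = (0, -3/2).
√(EG − F²)|_{(0, -3/2)} = sqrt(82)

E = 100*u^2 + 1, F = 60*u*v, G = 36*v^2 + 1; EG − F² = 100*u^2 + 36*v^2 + 1; √(EG − F²) = sqrt(100*u^2 + 36*v^2 + 1). At the given point: sqrt(82).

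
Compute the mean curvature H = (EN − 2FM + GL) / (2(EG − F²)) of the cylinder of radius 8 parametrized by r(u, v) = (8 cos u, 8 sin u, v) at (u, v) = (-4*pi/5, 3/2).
H = -1/16

With E = 64, F = 0, G = 1, L = -8, M = 0, N = 0, assemble
  H = (EN − 2FM + GL) / (2(EG − F²)) = -1/16.
At (u, v) = (-4*pi/5, 3/2): H = -1/16.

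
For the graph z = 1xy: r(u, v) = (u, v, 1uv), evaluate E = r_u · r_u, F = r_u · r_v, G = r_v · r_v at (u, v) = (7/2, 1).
E = 2;  F = 7/2;  G = 53/4

Partials: r_u = (1, 0, v), r_v = (0, 1, u). As functions of (u, v):
  E = r_u · r_u = v^2 + 1,
  F = r_u · r_v = u*v,
  G = r_v · r_v = u^2 + 1.
Evaluating at (u, v) = (7/2, 1): E = 2, F = 7/2, G = 53/4.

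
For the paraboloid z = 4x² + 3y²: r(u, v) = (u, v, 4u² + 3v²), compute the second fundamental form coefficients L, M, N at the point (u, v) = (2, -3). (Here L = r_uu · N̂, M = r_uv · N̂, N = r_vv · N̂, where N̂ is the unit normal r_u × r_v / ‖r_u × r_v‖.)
L = 8*sqrt(581)/581;  M = 0;  N = 6*sqrt(581)/581

Compute the unit normal N̂(u, v) = (-8*u/sqrt(64*u^2 + 36*v^2 + 1), -6*v/sqrt(64*u^2 + 36*v^2 + 1), 1/sqrt(64*u^2 + 36*v^2 + 1)), and the second partials r_uu, r_uv, r_vv. Take dot products:
  L(u, v) = r_uu · N̂ = 8/sqrt(64*u^2 + 36*v^2 + 1),
  M(u, v) = r_uv · N̂ = 0,
  N(u, v) = r_vv · N̂ = 6/sqrt(64*u^2 + 36*v^2 + 1).
Evaluating at (u, v) = (2, -3):
  L = 8*sqrt(581)/581, M = 0, N = 6*sqrt(581)/581.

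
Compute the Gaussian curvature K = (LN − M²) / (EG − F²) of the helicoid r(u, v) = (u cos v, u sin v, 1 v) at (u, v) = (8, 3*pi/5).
K = -1/4225

Coefficients of the first fundamental form: E = 1, F = 0, G = u^2 + 1.
Coefficients of the second fundamental form: L = 0, M = -1/sqrt(u^2 + 1), N = 0.
Assemble K = (LN − M²)/(EG − F²) = -1/(u^2 + 1)^2. At (u, v) = (8, 3*pi/5): K = -1/4225.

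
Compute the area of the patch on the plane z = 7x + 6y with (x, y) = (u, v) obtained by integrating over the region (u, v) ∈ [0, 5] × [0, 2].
Area = 10*sqrt(86)

Area = ∫∫ √(EG − F²) du dv with √(EG − F²) = sqrt(86). Integrating over [0, 5] × [0, 2] gives 10*sqrt(86).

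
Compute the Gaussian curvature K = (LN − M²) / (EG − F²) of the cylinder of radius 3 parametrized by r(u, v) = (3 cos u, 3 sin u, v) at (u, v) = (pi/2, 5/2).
K = 0

Coefficients of the first fundamental form: E = 9, F = 0, G = 1.
Coefficients of the second fundamental form: L = -3, M = 0, N = 0.
Assemble K = (LN − M²)/(EG − F²) = 0. At (u, v) = (pi/2, 5/2): K = 0.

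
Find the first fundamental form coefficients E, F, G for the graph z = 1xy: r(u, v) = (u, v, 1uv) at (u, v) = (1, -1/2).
E = 5/4;  F = -1/2;  G = 2

Partials: r_u = (1, 0, v), r_v = (0, 1, u). As functions of (u, v):
  E = r_u · r_u = v^2 + 1,
  F = r_u · r_v = u*v,
  G = r_v · r_v = u^2 + 1.
Evaluating at (u, v) = (1, -1/2): E = 5/4, F = -1/2, G = 2.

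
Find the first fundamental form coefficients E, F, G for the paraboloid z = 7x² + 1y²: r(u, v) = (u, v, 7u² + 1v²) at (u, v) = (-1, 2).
E = 197;  F = -56;  G = 17

Partials: r_u = (1, 0, 14*u), r_v = (0, 1, 2*v). As functions of (u, v):
  E = r_u · r_u = 196*u^2 + 1,
  F = r_u · r_v = 28*u*v,
  G = r_v · r_v = 4*v^2 + 1.
Evaluating at (u, v) = (-1, 2): E = 197, F = -56, G = 17.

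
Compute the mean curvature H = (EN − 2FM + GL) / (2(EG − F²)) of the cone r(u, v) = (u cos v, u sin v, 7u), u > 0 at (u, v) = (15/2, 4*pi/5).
H = 7*sqrt(2)/150

With E = 50, F = 0, G = u^2, L = 0, M = 0, N = 7*sqrt(2)*u^2/(10*Abs(u)), assemble
  H = (EN − 2FM + GL) / (2(EG − F²)) = 7*sqrt(2)/(20*Abs(u)).
At (u, v) = (15/2, 4*pi/5): H = 7*sqrt(2)/150.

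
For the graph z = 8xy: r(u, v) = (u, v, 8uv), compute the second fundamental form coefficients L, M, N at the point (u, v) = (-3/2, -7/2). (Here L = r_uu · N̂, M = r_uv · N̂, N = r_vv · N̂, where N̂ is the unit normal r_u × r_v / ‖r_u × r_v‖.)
L = 0;  M = 8*sqrt(929)/929;  N = 0

Compute the unit normal N̂(u, v) = (-8*v/sqrt(64*u^2 + 64*v^2 + 1), -8*u/sqrt(64*u^2 + 64*v^2 + 1), 1/sqrt(64*u^2 + 64*v^2 + 1)), and the second partials r_uu, r_uv, r_vv. Take dot products:
  L(u, v) = r_uu · N̂ = 0,
  M(u, v) = r_uv · N̂ = 8/sqrt(64*u^2 + 64*v^2 + 1),
  N(u, v) = r_vv · N̂ = 0.
Evaluating at (u, v) = (-3/2, -7/2):
  L = 0, M = 8*sqrt(929)/929, N = 0.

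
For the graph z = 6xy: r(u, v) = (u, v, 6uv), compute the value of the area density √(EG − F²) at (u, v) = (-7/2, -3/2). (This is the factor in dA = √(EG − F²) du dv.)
√(EG − F²)|_{(-7/2, -3/2)} = sqrt(523)

E = 36*v^2 + 1, F = 36*u*v, G = 36*u^2 + 1, so EG − F² = 36*u^2 + 36*v^2 + 1. Taking the positive square root: √(EG − F²) = sqrt(36*u^2 + 36*v^2 + 1). At (u, v) = (-7/2, -3/2): sqrt(523).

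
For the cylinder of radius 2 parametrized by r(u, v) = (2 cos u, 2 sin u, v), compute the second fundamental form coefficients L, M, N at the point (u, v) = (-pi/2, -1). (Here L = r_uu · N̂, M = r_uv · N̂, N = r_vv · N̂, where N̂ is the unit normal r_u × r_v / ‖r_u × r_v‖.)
L = -2;  M = 0;  N = 0

Compute the unit normal N̂(u, v) = (cos(u), sin(u), 0), and the second partials r_uu, r_uv, r_vv. Take dot products:
  L(u, v) = r_uu · N̂ = -2,
  M(u, v) = r_uv · N̂ = 0,
  N(u, v) = r_vv · N̂ = 0.
Evaluating at (u, v) = (-pi/2, -1):
  L = -2, M = 0, N = 0.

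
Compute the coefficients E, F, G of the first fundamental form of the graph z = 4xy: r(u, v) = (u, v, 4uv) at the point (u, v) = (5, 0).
E = 1;  F = 0;  G = 401

Partials: r_u = (1, 0, 4*v), r_v = (0, 1, 4*u). As functions of (u, v):
  E = r_u · r_u = 16*v^2 + 1,
  F = r_u · r_v = 16*u*v,
  G = r_v · r_v = 16*u^2 + 1.
Evaluating at (u, v) = (5, 0): E = 1, F = 0, G = 401.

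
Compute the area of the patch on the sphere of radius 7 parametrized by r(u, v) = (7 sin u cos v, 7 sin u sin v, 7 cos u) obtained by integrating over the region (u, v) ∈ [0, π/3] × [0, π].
Area = 49*pi/2

Area = ∫∫ √(EG − F²) du dv with √(EG − F²) = 49*Abs(sin(u)). Integrating over [0, π/3] × [0, π] gives 49*pi/2.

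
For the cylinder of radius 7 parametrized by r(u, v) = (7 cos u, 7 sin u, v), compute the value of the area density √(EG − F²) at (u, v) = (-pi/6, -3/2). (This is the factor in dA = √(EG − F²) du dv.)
√(EG − F²)|_{(-pi/6, -3/2)} = 7

E = 49, F = 0, G = 1, so EG − F² = 49. Taking the positive square root: √(EG − F²) = 7. At (u, v) = (-pi/6, -3/2): 7.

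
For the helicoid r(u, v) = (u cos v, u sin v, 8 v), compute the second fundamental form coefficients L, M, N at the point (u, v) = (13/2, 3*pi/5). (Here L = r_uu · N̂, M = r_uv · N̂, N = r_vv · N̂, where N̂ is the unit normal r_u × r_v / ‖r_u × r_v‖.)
L = 0;  M = -16*sqrt(17)/85;  N = 0

Compute the unit normal N̂(u, v) = (8*sin(v)/sqrt(u^2 + 64), -8*cos(v)/sqrt(u^2 + 64), u/sqrt(u^2 + 64)), and the second partials r_uu, r_uv, r_vv. Take dot products:
  L(u, v) = r_uu · N̂ = 0,
  M(u, v) = r_uv · N̂ = -8/sqrt(u^2 + 64),
  N(u, v) = r_vv · N̂ = 0.
Evaluating at (u, v) = (13/2, 3*pi/5):
  L = 0, M = -16*sqrt(17)/85, N = 0.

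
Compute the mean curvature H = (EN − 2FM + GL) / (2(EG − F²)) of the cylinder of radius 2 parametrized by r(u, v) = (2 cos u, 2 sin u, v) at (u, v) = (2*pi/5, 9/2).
H = -1/4

With E = 4, F = 0, G = 1, L = -2, M = 0, N = 0, assemble
  H = (EN − 2FM + GL) / (2(EG − F²)) = -1/4.
At (u, v) = (2*pi/5, 9/2): H = -1/4.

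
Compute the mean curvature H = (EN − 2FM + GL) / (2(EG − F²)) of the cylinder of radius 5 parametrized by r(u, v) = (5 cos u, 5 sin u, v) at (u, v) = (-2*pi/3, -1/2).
H = -1/10

With E = 25, F = 0, G = 1, L = -5, M = 0, N = 0, assemble
  H = (EN − 2FM + GL) / (2(EG − F²)) = -1/10.
At (u, v) = (-2*pi/3, -1/2): H = -1/10.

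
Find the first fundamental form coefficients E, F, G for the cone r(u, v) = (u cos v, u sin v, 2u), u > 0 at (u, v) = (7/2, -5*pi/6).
E = 5;  F = 0;  G = 49/4

Partials: r_u = (cos(v), sin(v), 2), r_v = (-u*sin(v), u*cos(v), 0). As functions of (u, v):
  E = r_u · r_u = 5,
  F = r_u · r_v = 0,
  G = r_v · r_v = u^2.
Evaluating at (u, v) = (7/2, -5*pi/6): E = 5, F = 0, G = 49/4.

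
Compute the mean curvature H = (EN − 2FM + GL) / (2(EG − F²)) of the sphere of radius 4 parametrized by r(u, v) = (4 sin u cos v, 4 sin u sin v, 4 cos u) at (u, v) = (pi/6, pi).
H = -1/4

With E = 16, F = 0, G = 16*sin(u)^2, L = -4*sin(u)/Abs(sin(u)), M = 0, N = -4*sin(u)^3/Abs(sin(u)), assemble
  H = (EN − 2FM + GL) / (2(EG − F²)) = -sin(u)/(4*Abs(sin(u))).
At (u, v) = (pi/6, pi): H = -1/4.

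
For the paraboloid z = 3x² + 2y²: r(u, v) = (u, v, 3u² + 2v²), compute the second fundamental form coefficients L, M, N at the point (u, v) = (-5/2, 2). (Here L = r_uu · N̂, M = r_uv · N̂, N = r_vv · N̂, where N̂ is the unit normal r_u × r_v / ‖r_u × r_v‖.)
L = 3*sqrt(290)/145;  M = 0;  N = 2*sqrt(290)/145

Compute the unit normal N̂(u, v) = (-6*u/sqrt(36*u^2 + 16*v^2 + 1), -4*v/sqrt(36*u^2 + 16*v^2 + 1), 1/sqrt(36*u^2 + 16*v^2 + 1)), and the second partials r_uu, r_uv, r_vv. Take dot products:
  L(u, v) = r_uu · N̂ = 6/sqrt(36*u^2 + 16*v^2 + 1),
  M(u, v) = r_uv · N̂ = 0,
  N(u, v) = r_vv · N̂ = 4/sqrt(36*u^2 + 16*v^2 + 1).
Evaluating at (u, v) = (-5/2, 2):
  L = 3*sqrt(290)/145, M = 0, N = 2*sqrt(290)/145.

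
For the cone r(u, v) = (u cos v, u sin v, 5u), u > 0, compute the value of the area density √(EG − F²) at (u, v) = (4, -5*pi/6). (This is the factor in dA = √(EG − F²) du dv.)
√(EG − F²)|_{(4, -5*pi/6)} = 4*sqrt(26)

E = 26, F = 0, G = u^2, so EG − F² = 26*u^2. Taking the positive square root: √(EG − F²) = sqrt(26)*Abs(u). At (u, v) = (4, -5*pi/6): 4*sqrt(26).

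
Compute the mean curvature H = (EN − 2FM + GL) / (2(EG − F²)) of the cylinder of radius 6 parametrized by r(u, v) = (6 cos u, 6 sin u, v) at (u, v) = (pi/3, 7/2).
H = -1/12

With E = 36, F = 0, G = 1, L = -6, M = 0, N = 0, assemble
  H = (EN − 2FM + GL) / (2(EG − F²)) = -1/12.
At (u, v) = (pi/3, 7/2): H = -1/12.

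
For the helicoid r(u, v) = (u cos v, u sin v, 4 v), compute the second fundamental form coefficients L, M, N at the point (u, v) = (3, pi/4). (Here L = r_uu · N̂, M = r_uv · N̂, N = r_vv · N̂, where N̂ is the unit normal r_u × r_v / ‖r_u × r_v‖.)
L = 0;  M = -4/5;  N = 0

Compute the unit normal N̂(u, v) = (4*sin(v)/sqrt(u^2 + 16), -4*cos(v)/sqrt(u^2 + 16), u/sqrt(u^2 + 16)), and the second partials r_uu, r_uv, r_vv. Take dot products:
  L(u, v) = r_uu · N̂ = 0,
  M(u, v) = r_uv · N̂ = -4/sqrt(u^2 + 16),
  N(u, v) = r_vv · N̂ = 0.
Evaluating at (u, v) = (3, pi/4):
  L = 0, M = -4/5, N = 0.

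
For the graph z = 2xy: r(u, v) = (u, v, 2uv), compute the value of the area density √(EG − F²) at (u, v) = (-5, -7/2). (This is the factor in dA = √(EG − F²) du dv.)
√(EG − F²)|_{(-5, -7/2)} = 5*sqrt(6)

E = 4*v^2 + 1, F = 4*u*v, G = 4*u^2 + 1, so EG − F² = 4*u^2 + 4*v^2 + 1. Taking the positive square root: √(EG − F²) = sqrt(4*u^2 + 4*v^2 + 1). At (u, v) = (-5, -7/2): 5*sqrt(6).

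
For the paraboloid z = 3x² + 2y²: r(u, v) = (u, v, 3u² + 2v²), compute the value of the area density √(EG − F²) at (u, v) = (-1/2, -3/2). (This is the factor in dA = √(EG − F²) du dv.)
√(EG − F²)|_{(-1/2, -3/2)} = sqrt(46)

E = 36*u^2 + 1, F = 24*u*v, G = 16*v^2 + 1, so EG − F² = 36*u^2 + 16*v^2 + 1. Taking the positive square root: √(EG − F²) = sqrt(36*u^2 + 16*v^2 + 1). At (u, v) = (-1/2, -3/2): sqrt(46).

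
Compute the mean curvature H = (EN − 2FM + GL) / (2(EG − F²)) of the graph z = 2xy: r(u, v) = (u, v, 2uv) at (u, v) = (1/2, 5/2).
H = -10*sqrt(3)/243

With E = 4*v^2 + 1, F = 4*u*v, G = 4*u^2 + 1, L = 0, M = 2/sqrt(4*u^2 + 4*v^2 + 1), N = 0, assemble
  H = (EN − 2FM + GL) / (2(EG − F²)) = -8*u*v/(4*u^2 + 4*v^2 + 1)^(3/2).
At (u, v) = (1/2, 5/2): H = -10*sqrt(3)/243.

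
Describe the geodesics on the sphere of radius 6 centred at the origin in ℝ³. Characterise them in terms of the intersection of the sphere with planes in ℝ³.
Geodesics on the sphere of radius 6 are great circles — circles of radius 6 obtained as the intersection of the sphere with planes through the origin (the centre of the sphere).

A curve α(t) of nonzero constant speed on the sphere of radius 6 is a geodesic iff its acceleration α̈ is everywhere normal to the surface, i.e. parallel to the radial vector α(t). Then d/dt(α × α̇) = α̇ × α̇ + α × α̈ = 0, so α × α̇ is a constant vector n ≠ 0 and α(t) · n = 0 for all t: α lies in the plane through the origin with normal n. The intersection of that plane with the sphere is a circle of radius 6 (a great circle). Conversely, a great circle traversed at constant speed has centripetal acceleration pointing at the origin, hence normal to the sphere, so every great circle is a geodesic.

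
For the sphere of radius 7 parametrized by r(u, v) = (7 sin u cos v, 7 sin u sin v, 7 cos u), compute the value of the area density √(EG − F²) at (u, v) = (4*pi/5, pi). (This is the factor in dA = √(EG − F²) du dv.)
√(EG − F²)|_{(4*pi/5, pi)} = 49*sqrt(10 - 2*sqrt(5))/4

E = 49, F = 0, G = 49*sin(u)^2, so EG − F² = 2401*sin(u)^2. Taking the positive square root: √(EG − F²) = 49*Abs(sin(u)). At (u, v) = (4*pi/5, pi): 49*sqrt(10 - 2*sqrt(5))/4.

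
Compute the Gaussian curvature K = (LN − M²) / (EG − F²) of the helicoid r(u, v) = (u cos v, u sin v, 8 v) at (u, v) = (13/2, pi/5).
K = -1024/180625

Coefficients of the first fundamental form: E = 1, F = 0, G = u^2 + 64.
Coefficients of the second fundamental form: L = 0, M = -8/sqrt(u^2 + 64), N = 0.
Assemble K = (LN − M²)/(EG − F²) = -64/(u^2 + 64)^2. At (u, v) = (13/2, pi/5): K = -1024/180625.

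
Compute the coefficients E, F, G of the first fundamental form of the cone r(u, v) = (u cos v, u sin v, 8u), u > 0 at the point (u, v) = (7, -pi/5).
E = 65;  F = 0;  G = 49

Partials: r_u = (cos(v), sin(v), 8), r_v = (-u*sin(v), u*cos(v), 0). As functions of (u, v):
  E = r_u · r_u = 65,
  F = r_u · r_v = 0,
  G = r_v · r_v = u^2.
Evaluating at (u, v) = (7, -pi/5): E = 65, F = 0, G = 49.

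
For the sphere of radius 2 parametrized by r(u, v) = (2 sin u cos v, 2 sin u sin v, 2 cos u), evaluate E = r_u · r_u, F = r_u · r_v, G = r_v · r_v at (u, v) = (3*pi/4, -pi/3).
E = 4;  F = 0;  G = 2

Partials: r_u = (2*cos(u)*cos(v), 2*sin(v)*cos(u), -2*sin(u)), r_v = (-2*sin(u)*sin(v), 2*sin(u)*cos(v), 0). As functions of (u, v):
  E = r_u · r_u = 4,
  F = r_u · r_v = 0,
  G = r_v · r_v = 4*sin(u)^2.
Evaluating at (u, v) = (3*pi/4, -pi/3): E = 4, F = 0, G = 2.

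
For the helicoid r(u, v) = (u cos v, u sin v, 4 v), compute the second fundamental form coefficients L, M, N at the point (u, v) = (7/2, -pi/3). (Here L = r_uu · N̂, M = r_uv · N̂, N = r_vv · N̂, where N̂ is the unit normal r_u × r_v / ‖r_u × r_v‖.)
L = 0;  M = -8*sqrt(113)/113;  N = 0

Compute the unit normal N̂(u, v) = (4*sin(v)/sqrt(u^2 + 16), -4*cos(v)/sqrt(u^2 + 16), u/sqrt(u^2 + 16)), and the second partials r_uu, r_uv, r_vv. Take dot products:
  L(u, v) = r_uu · N̂ = 0,
  M(u, v) = r_uv · N̂ = -4/sqrt(u^2 + 16),
  N(u, v) = r_vv · N̂ = 0.
Evaluating at (u, v) = (7/2, -pi/3):
  L = 0, M = -8*sqrt(113)/113, N = 0.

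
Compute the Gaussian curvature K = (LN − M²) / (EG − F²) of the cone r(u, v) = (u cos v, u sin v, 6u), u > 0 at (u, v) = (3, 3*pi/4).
K = 0

Coefficients of the first fundamental form: E = 37, F = 0, G = u^2.
Coefficients of the second fundamental form: L = 0, M = 0, N = 6*sqrt(37)*u^2/(37*Abs(u)).
Assemble K = (LN − M²)/(EG − F²) = 0. At (u, v) = (3, 3*pi/4): K = 0.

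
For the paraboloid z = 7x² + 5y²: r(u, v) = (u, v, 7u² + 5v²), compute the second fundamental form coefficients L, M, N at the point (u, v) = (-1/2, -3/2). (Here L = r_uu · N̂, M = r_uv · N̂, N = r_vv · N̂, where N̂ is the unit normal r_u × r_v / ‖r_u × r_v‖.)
L = 14*sqrt(11)/55;  M = 0;  N = 2*sqrt(11)/11

Compute the unit normal N̂(u, v) = (-14*u/sqrt(196*u^2 + 100*v^2 + 1), -10*v/sqrt(196*u^2 + 100*v^2 + 1), 1/sqrt(196*u^2 + 100*v^2 + 1)), and the second partials r_uu, r_uv, r_vv. Take dot products:
  L(u, v) = r_uu · N̂ = 14/sqrt(196*u^2 + 100*v^2 + 1),
  M(u, v) = r_uv · N̂ = 0,
  N(u, v) = r_vv · N̂ = 10/sqrt(196*u^2 + 100*v^2 + 1).
Evaluating at (u, v) = (-1/2, -3/2):
  L = 14*sqrt(11)/55, M = 0, N = 2*sqrt(11)/11.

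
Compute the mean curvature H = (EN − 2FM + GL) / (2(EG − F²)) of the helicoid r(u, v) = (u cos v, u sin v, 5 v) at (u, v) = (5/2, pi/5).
H = 0

With E = 1, F = 0, G = u^2 + 25, L = 0, M = -5/sqrt(u^2 + 25), N = 0, assemble
  H = (EN − 2FM + GL) / (2(EG − F²)) = 0.
At (u, v) = (5/2, pi/5): H = 0.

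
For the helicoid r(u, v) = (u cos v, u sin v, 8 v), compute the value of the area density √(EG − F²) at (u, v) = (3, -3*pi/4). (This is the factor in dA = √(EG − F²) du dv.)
√(EG − F²)|_{(3, -3*pi/4)} = sqrt(73)

E = 1, F = 0, G = u^2 + 64, so EG − F² = u^2 + 64. Taking the positive square root: √(EG − F²) = sqrt(u^2 + 64). At (u, v) = (3, -3*pi/4): sqrt(73).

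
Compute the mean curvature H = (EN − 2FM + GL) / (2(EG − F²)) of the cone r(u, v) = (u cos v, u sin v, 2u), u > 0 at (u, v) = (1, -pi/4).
H = sqrt(5)/5

With E = 5, F = 0, G = u^2, L = 0, M = 0, N = 2*sqrt(5)*u^2/(5*Abs(u)), assemble
  H = (EN − 2FM + GL) / (2(EG − F²)) = sqrt(5)/(5*Abs(u)).
At (u, v) = (1, -pi/4): H = sqrt(5)/5.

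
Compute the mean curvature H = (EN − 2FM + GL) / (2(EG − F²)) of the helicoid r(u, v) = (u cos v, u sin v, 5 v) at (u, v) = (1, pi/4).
H = 0

With E = 1, F = 0, G = u^2 + 25, L = 0, M = -5/sqrt(u^2 + 25), N = 0, assemble
  H = (EN − 2FM + GL) / (2(EG − F²)) = 0.
At (u, v) = (1, pi/4): H = 0.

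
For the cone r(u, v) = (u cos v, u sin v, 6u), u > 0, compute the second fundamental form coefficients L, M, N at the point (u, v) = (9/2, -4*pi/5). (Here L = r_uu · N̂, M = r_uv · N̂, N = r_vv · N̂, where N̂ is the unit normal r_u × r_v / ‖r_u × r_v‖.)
L = 0;  M = 0;  N = 27*sqrt(37)/37

Compute the unit normal N̂(u, v) = (-6*sqrt(37)*u*cos(v)/(37*Abs(u)), -6*sqrt(37)*u*sin(v)/(37*Abs(u)), sqrt(37)*u/(37*Abs(u))), and the second partials r_uu, r_uv, r_vv. Take dot products:
  L(u, v) = r_uu · N̂ = 0,
  M(u, v) = r_uv · N̂ = 0,
  N(u, v) = r_vv · N̂ = 6*sqrt(37)*u^2/(37*Abs(u)).
Evaluating at (u, v) = (9/2, -4*pi/5):
  L = 0, M = 0, N = 27*sqrt(37)/37.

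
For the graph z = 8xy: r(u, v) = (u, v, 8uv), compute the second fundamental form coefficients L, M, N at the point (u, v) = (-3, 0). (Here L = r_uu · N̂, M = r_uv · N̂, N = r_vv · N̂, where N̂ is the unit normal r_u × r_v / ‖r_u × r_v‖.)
L = 0;  M = 8*sqrt(577)/577;  N = 0

Compute the unit normal N̂(u, v) = (-8*v/sqrt(64*u^2 + 64*v^2 + 1), -8*u/sqrt(64*u^2 + 64*v^2 + 1), 1/sqrt(64*u^2 + 64*v^2 + 1)), and the second partials r_uu, r_uv, r_vv. Take dot products:
  L(u, v) = r_uu · N̂ = 0,
  M(u, v) = r_uv · N̂ = 8/sqrt(64*u^2 + 64*v^2 + 1),
  N(u, v) = r_vv · N̂ = 0.
Evaluating at (u, v) = (-3, 0):
  L = 0, M = 8*sqrt(577)/577, N = 0.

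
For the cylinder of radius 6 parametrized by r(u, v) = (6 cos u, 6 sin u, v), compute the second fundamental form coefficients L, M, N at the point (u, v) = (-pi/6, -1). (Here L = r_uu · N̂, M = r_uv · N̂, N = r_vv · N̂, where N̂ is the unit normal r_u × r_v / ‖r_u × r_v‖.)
L = -6;  M = 0;  N = 0

Compute the unit normal N̂(u, v) = (cos(u), sin(u), 0), and the second partials r_uu, r_uv, r_vv. Take dot products:
  L(u, v) = r_uu · N̂ = -6,
  M(u, v) = r_uv · N̂ = 0,
  N(u, v) = r_vv · N̂ = 0.
Evaluating at (u, v) = (-pi/6, -1):
  L = -6, M = 0, N = 0.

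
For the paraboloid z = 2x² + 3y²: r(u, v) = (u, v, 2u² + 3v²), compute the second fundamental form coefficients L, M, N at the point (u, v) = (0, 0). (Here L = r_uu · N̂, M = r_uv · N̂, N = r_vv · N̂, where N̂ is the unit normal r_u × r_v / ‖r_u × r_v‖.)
L = 4;  M = 0;  N = 6

Compute the unit normal N̂(u, v) = (-4*u/sqrt(16*u^2 + 36*v^2 + 1), -6*v/sqrt(16*u^2 + 36*v^2 + 1), 1/sqrt(16*u^2 + 36*v^2 + 1)), and the second partials r_uu, r_uv, r_vv. Take dot products:
  L(u, v) = r_uu · N̂ = 4/sqrt(16*u^2 + 36*v^2 + 1),
  M(u, v) = r_uv · N̂ = 0,
  N(u, v) = r_vv · N̂ = 6/sqrt(16*u^2 + 36*v^2 + 1).
Evaluating at (u, v) = (0, 0):
  L = 4, M = 0, N = 6.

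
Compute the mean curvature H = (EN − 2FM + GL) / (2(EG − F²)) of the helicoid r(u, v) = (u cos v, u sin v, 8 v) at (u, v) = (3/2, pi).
H = 0

With E = 1, F = 0, G = u^2 + 64, L = 0, M = -8/sqrt(u^2 + 64), N = 0, assemble
  H = (EN − 2FM + GL) / (2(EG − F²)) = 0.
At (u, v) = (3/2, pi): H = 0.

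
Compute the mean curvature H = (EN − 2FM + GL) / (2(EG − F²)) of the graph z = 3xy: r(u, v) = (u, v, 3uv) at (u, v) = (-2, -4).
H = -216*sqrt(181)/32761

With E = 9*v^2 + 1, F = 9*u*v, G = 9*u^2 + 1, L = 0, M = 3/sqrt(9*u^2 + 9*v^2 + 1), N = 0, assemble
  H = (EN − 2FM + GL) / (2(EG − F²)) = -27*u*v/(9*u^2 + 9*v^2 + 1)^(3/2).
At (u, v) = (-2, -4): H = -216*sqrt(181)/32761.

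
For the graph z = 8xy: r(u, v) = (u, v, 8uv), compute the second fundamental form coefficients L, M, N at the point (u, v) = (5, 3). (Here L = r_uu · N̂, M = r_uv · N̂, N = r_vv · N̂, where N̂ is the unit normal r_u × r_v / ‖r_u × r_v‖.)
L = 0;  M = 8*sqrt(2177)/2177;  N = 0

Compute the unit normal N̂(u, v) = (-8*v/sqrt(64*u^2 + 64*v^2 + 1), -8*u/sqrt(64*u^2 + 64*v^2 + 1), 1/sqrt(64*u^2 + 64*v^2 + 1)), and the second partials r_uu, r_uv, r_vv. Take dot products:
  L(u, v) = r_uu · N̂ = 0,
  M(u, v) = r_uv · N̂ = 8/sqrt(64*u^2 + 64*v^2 + 1),
  N(u, v) = r_vv · N̂ = 0.
Evaluating at (u, v) = (5, 3):
  L = 0, M = 8*sqrt(2177)/2177, N = 0.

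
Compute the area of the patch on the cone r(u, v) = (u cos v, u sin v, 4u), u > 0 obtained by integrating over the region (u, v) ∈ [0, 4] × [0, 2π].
Area = 16*sqrt(17)*pi

Area = ∫∫ √(EG − F²) du dv with √(EG − F²) = sqrt(17)*Abs(u). Integrating over [0, 4] × [0, 2π] gives 16*sqrt(17)*pi.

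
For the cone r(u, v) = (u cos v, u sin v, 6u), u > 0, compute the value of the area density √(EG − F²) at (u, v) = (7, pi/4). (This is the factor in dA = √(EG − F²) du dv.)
√(EG − F²)|_{(7, pi/4)} = 7*sqrt(37)

E = 37, F = 0, G = u^2, so EG − F² = 37*u^2. Taking the positive square root: √(EG − F²) = sqrt(37)*Abs(u). At (u, v) = (7, pi/4): 7*sqrt(37).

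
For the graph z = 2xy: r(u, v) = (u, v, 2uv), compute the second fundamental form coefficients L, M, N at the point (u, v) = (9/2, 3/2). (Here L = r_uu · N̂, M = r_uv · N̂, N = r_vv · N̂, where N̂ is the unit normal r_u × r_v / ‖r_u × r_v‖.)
L = 0;  M = 2*sqrt(91)/91;  N = 0

Compute the unit normal N̂(u, v) = (-2*v/sqrt(4*u^2 + 4*v^2 + 1), -2*u/sqrt(4*u^2 + 4*v^2 + 1), 1/sqrt(4*u^2 + 4*v^2 + 1)), and the second partials r_uu, r_uv, r_vv. Take dot products:
  L(u, v) = r_uu · N̂ = 0,
  M(u, v) = r_uv · N̂ = 2/sqrt(4*u^2 + 4*v^2 + 1),
  N(u, v) = r_vv · N̂ = 0.
Evaluating at (u, v) = (9/2, 3/2):
  L = 0, M = 2*sqrt(91)/91, N = 0.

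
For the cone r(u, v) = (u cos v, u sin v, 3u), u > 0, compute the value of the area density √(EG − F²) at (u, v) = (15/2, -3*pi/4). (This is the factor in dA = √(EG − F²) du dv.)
√(EG − F²)|_{(15/2, -3*pi/4)} = 15*sqrt(10)/2

E = 10, F = 0, G = u^2, so EG − F² = 10*u^2. Taking the positive square root: √(EG − F²) = sqrt(10)*Abs(u). At (u, v) = (15/2, -3*pi/4): 15*sqrt(10)/2.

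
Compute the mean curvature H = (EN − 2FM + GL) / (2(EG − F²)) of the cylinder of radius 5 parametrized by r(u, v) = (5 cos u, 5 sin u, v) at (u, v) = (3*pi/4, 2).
H = -1/10

With E = 25, F = 0, G = 1, L = -5, M = 0, N = 0, assemble
  H = (EN − 2FM + GL) / (2(EG − F²)) = -1/10.
At (u, v) = (3*pi/4, 2): H = -1/10.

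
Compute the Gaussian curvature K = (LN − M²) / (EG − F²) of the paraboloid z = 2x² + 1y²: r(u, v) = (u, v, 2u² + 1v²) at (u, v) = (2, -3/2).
K = 2/1369

Coefficients of the first fundamental form: E = 16*u^2 + 1, F = 8*u*v, G = 4*v^2 + 1.
Coefficients of the second fundamental form: L = 4/sqrt(16*u^2 + 4*v^2 + 1), M = 0, N = 2/sqrt(16*u^2 + 4*v^2 + 1).
Assemble K = (LN − M²)/(EG − F²) = 8/(256*u^4 + 128*u^2*v^2 + 32*u^2 + 16*v^4 + 8*v^2 + 1). At (u, v) = (2, -3/2): K = 2/1369.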